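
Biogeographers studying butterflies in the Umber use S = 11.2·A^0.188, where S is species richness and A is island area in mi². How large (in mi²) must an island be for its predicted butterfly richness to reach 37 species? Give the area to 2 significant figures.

37 = 11.2 × A^0.188  ⇒  A^0.188 = 37/11.2 = 3.304
ln A = ln(3.304) / 0.188 = 1.1950 / 0.188 = 6.3564
A = e^6.3564 ≈ 576.2 mi²

580 mi²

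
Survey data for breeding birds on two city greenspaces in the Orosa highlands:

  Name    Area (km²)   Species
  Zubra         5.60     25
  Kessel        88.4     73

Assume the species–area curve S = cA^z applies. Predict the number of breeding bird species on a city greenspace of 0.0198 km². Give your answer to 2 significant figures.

2.8

z = ln(73/25) / ln(88.4/5.6) = 1.0716 / 2.7591 = 0.3884
c = 25 / 5.6^0.3884 = 25 / 1.952 = 12.8
S₃ = 12.8 × 0.0198^0.3884 = 12.8 × 0.218 ≈ 2.791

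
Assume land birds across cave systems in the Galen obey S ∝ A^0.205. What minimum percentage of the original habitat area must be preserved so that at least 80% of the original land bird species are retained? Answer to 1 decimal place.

33.7%

Need (A_new/A_old)^0.205 = 0.8, so A_new/A_old = 0.8^(1/0.205) = 0.8^4.878
ln(A_new/A_old) = ln 0.8 / 0.205 = -0.2231 / 0.205 = -1.0885
A_new/A_old = e^-1.0885 ≈ 0.3367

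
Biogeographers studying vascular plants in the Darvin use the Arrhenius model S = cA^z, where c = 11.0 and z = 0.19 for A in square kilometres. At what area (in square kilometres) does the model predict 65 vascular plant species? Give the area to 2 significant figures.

11000 square kilometres

65 = 11 × A^0.19  ⇒  A^0.19 = 65/11 = 5.909
ln A = ln(5.909) / 0.19 = 1.7765 / 0.19 = 9.3500
A = e^9.3500 ≈ 11498 square kilometres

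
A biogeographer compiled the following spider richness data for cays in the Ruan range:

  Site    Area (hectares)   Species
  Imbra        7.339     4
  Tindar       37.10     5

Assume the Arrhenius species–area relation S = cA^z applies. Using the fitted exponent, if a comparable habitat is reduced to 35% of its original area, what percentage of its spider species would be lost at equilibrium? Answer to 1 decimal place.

13.5%

z = ln(5/4) / ln(37.1/7.339) = 0.2231 / 1.6204 = 0.1377
S_new/S_old = (A_new/A_old)^z = 0.35^0.1377 = exp(0.1377 × -1.0498) = 0.8654
Fraction lost = 1 − 0.8654 = 0.1346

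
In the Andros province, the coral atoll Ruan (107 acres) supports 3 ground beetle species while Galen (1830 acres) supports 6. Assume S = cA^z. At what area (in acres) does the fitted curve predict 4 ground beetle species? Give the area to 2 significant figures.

z = ln(6/3) / ln(1830/107) = 0.6931 / 2.8392 = 0.2441
c = 3 / 107^0.2441 = 3 / 3.129 = 0.9587
A = (4/0.9587)^(1/0.2441) ⇒ ln A = ln(4.172)/0.2441 = 5.8512
A = e^5.8512 ≈ 347.7 acres

350 acres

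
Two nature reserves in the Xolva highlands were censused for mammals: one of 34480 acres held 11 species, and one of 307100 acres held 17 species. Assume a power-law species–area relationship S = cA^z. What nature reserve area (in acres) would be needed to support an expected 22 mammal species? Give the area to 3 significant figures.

z = ln(17/11) / ln(307100/34480) = 0.4353 / 2.1868 = 0.1991
c = 11 / 34480^0.1991 = 11 / 8.003 = 1.374
A = (22/1.374)^(1/0.1991) ⇒ ln A = ln(16.01)/0.1991 = 13.9301
A = e^13.9301 ≈ 1121433 acres

1120000 acres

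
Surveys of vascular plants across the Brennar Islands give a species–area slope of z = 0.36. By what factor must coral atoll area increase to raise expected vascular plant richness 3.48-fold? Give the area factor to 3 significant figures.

(A₂/A₁)^0.36 = 3.48, so A₂/A₁ = 3.48^(1/0.36) = 3.48^2.778
ln(A₂/A₁) = ln 3.48 / 0.36 = 1.2470 / 0.36 = 3.4640
A₂/A₁ = e^3.4640 ≈ 31.94

31.9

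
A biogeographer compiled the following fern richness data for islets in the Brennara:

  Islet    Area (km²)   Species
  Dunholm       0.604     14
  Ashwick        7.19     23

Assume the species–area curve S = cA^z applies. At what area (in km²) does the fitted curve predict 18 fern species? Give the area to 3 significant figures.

z = ln(23/14) / ln(7.19/0.604) = 0.4964 / 2.4769 = 0.2004
c = 14 / 0.604^0.2004 = 14 / 0.9039 = 15.49
A = (18/15.49)^(1/0.2004) ⇒ ln A = ln(1.162)/0.2004 = 0.7497
A = e^0.7497 ≈ 2.116 km²

2.12 km²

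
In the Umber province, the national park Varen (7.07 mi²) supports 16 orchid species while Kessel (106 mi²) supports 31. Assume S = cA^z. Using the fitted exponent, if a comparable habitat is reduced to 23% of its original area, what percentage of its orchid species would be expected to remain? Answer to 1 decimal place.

69.8%

z = ln(31/16) / ln(106/7.07) = 0.6614 / 2.7076 = 0.2443
S_new/S_old = (A_new/A_old)^z = 0.23^0.2443 = exp(0.2443 × -1.4697) = 0.6984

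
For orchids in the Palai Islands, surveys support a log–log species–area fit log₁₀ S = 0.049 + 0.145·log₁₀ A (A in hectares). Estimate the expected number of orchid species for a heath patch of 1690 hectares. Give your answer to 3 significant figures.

3.29

S = 1.119 × 1690^0.145
ln S = ln 1.119 + 0.145 × ln 1690 = 0.1128 + 0.145 × 7.4325 = 1.1905
S = e^1.1905 ≈ 3.289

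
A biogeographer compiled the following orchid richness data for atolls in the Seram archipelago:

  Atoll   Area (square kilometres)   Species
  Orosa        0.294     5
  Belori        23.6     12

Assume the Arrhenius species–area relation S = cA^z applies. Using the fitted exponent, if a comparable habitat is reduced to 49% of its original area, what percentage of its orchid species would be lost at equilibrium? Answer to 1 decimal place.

z = ln(12/5) / ln(23.6/0.294) = 0.8755 / 4.3854 = 0.1996
S_new/S_old = (A_new/A_old)^z = 0.49^0.1996 = exp(0.1996 × -0.7133) = 0.8673
Fraction lost = 1 − 0.8673 = 0.1327

13.3%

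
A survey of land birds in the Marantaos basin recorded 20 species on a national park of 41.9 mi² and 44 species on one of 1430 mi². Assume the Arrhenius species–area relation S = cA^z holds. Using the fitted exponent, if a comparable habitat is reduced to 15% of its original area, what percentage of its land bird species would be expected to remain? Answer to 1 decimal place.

z = ln(44/20) / ln(1430/41.9) = 0.7885 / 3.5301 = 0.2233
S_new/S_old = (A_new/A_old)^z = 0.15^0.2233 = exp(0.2233 × -1.8971) = 0.6546

65.5%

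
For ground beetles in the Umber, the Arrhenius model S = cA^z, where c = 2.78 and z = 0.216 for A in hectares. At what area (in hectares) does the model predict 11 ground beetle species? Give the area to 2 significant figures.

11 = 2.78 × A^0.216  ⇒  A^0.216 = 11/2.78 = 3.957
ln A = ln(3.957) / 0.216 = 1.3754 / 0.216 = 6.3678
A = e^6.3678 ≈ 582.8 hectares

580 hectares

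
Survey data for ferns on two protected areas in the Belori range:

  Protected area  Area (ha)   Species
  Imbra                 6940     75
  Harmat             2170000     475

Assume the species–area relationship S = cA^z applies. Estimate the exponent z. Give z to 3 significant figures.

0.321

Taking logs: ln S = ln c + z ln A, so z = (ln S₂ − ln S₁)/(ln A₂ − ln A₁).
z = ln(475/75) / ln(2170000/6940) = ln(6.333) / ln(312.7) = 1.8458 / 5.7452 = 0.3213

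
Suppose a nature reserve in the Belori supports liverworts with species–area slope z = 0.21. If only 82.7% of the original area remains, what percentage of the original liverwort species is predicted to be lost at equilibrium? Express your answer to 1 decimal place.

S_new/S_old = (A_new/A_old)^z = 0.827^0.21
= exp(0.21 × ln 0.827) = exp(0.21 × -0.1900) = exp(-0.0399) ≈ 0.9609
Fraction lost = 1 − 0.9609 = 0.0391

3.9%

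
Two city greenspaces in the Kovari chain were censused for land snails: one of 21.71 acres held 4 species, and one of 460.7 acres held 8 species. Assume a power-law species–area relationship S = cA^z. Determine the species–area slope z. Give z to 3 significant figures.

0.227

Taking logs: ln S = ln c + z ln A, so z = (ln S₂ − ln S₁)/(ln A₂ − ln A₁).
z = ln(8/4) / ln(460.7/21.71) = ln(2) / ln(21.22) = 0.6931 / 3.0550 = 0.2269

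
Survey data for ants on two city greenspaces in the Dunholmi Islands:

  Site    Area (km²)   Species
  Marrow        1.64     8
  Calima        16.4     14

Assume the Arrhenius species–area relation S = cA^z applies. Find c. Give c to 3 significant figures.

7.09

z = ln(S₂/S₁) / ln(A₂/A₁) = ln(14/8) / ln(16.4/1.64) = 0.5596 / 2.3026 = 0.2430
c = S₁ / A₁^z = 8 / 1.64^0.2430 = 8 / 1.128 = 7.094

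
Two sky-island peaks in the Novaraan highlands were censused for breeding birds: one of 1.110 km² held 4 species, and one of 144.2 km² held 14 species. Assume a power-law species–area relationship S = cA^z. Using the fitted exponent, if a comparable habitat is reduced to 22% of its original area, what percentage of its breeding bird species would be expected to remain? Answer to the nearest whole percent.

z = ln(14/4) / ln(144.2/1.11) = 1.2528 / 4.8668 = 0.2574
S_new/S_old = (A_new/A_old)^z = 0.22^0.2574 = exp(0.2574 × -1.5141) = 0.6772

68%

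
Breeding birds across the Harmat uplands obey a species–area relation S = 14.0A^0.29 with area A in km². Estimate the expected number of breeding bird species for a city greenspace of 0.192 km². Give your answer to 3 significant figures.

8.68

S = 14 × 0.192^0.29 = 14 × 0.6197 ≈ 8.675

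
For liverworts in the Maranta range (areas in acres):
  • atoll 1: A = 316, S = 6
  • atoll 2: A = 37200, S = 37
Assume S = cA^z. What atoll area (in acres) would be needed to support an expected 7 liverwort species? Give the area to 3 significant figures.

473 acres

z = ln(37/6) / ln(37200/316) = 1.8192 / 4.7683 = 0.3815
c = 6 / 316^0.3815 = 6 / 8.988 = 0.6676
A = (7/0.6676)^(1/0.3815) ⇒ ln A = ln(10.49)/0.3815 = 6.1598
A = e^6.1598 ≈ 473.3 acres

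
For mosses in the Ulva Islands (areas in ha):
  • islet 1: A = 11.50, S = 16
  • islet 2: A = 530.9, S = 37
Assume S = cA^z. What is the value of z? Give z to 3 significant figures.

Taking logs: ln S = ln c + z ln A, so z = (ln S₂ − ln S₁)/(ln A₂ − ln A₁).
z = ln(37/16) / ln(530.9/11.5) = ln(2.312) / ln(46.17) = 0.8383 / 3.8322 = 0.2188

0.219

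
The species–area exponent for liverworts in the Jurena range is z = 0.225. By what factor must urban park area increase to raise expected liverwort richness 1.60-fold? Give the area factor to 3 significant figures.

(A₂/A₁)^0.225 = 1.6, so A₂/A₁ = 1.6^(1/0.225) = 1.6^4.444
ln(A₂/A₁) = ln 1.6 / 0.225 = 0.4700 / 0.225 = 2.0889
A₂/A₁ = e^2.0889 ≈ 8.076

8.08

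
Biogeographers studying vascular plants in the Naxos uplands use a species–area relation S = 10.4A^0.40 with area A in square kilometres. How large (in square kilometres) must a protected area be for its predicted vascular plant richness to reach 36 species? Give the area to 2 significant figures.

36 = 10.4 × A^0.4  ⇒  A^0.4 = 36/10.4 = 3.462
ln A = ln(3.462) / 0.4 = 1.2417 / 0.4 = 3.1043
A = e^3.1043 ≈ 22.29 square kilometres

22 square kilometres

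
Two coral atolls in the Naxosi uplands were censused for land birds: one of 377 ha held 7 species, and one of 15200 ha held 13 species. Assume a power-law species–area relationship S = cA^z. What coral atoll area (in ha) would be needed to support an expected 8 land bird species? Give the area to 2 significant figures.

z = ln(13/7) / ln(15200/377) = 0.6190 / 3.6968 = 0.1675
c = 7 / 377^0.1675 = 7 / 2.7 = 2.592
A = (8/2.592)^(1/0.1675) ⇒ ln A = ln(3.086)/0.1675 = 6.7297
A = e^6.7297 ≈ 836.9 ha

840 ha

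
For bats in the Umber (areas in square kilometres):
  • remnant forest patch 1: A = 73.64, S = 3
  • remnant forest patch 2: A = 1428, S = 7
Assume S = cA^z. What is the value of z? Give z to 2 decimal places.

Taking logs: ln S = ln c + z ln A, so z = (ln S₂ − ln S₁)/(ln A₂ − ln A₁).
z = ln(7/3) / ln(1428/73.64) = ln(2.333) / ln(19.39) = 0.8473 / 2.9648 = 0.2858

0.29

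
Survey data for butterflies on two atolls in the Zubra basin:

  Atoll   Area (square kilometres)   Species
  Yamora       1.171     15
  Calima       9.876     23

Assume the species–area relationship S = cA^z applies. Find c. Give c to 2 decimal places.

14.53

z = ln(S₂/S₁) / ln(A₂/A₁) = ln(23/15) / ln(9.876/1.171) = 0.4274 / 2.1322 = 0.2005
c = S₁ / A₁^z = 15 / 1.171^0.2005 = 15 / 1.032 = 14.53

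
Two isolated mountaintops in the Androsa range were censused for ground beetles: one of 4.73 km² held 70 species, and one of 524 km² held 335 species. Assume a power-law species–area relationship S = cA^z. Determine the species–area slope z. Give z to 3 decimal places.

Taking logs: ln S = ln c + z ln A, so z = (ln S₂ − ln S₁)/(ln A₂ − ln A₁).
z = ln(335/70) / ln(524/4.73) = ln(4.786) / ln(110.8) = 1.5656 / 4.7076 = 0.3326

0.333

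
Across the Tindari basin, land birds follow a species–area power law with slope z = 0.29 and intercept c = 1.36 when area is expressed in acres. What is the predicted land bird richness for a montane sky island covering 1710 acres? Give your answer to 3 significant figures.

11.8

S = 1.36 × 1710^0.29
ln S = ln 1.36 + 0.29 × ln 1710 = 0.3075 + 0.29 × 7.4442 = 2.4663
S = e^2.4663 ≈ 11.78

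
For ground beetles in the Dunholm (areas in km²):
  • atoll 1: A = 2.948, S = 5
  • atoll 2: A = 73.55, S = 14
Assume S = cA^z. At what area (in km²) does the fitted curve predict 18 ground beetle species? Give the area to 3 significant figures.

z = ln(14/5) / ln(73.55/2.948) = 1.0296 / 3.2168 = 0.3201
c = 5 / 2.948^0.3201 = 5 / 1.413 = 3.537
A = (18/3.537)^(1/0.3201) ⇒ ln A = ln(5.088)/0.3201 = 5.0831
A = e^5.0831 ≈ 161.3 km²

161 km²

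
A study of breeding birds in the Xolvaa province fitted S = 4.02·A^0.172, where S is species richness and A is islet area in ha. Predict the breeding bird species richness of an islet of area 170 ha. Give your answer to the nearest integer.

S = 4.02 × 170^0.172
ln S = ln 4.02 + 0.172 × ln 170 = 1.3913 + 0.172 × 5.1358 = 2.2746
S = e^2.2746 ≈ 9.724

10 species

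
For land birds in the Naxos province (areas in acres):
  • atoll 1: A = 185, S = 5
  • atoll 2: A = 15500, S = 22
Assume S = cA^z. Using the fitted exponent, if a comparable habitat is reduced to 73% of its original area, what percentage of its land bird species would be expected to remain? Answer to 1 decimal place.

90.0%

z = ln(22/5) / ln(15500/185) = 1.4816 / 4.4282 = 0.3346
S_new/S_old = (A_new/A_old)^z = 0.73^0.3346 = exp(0.3346 × -0.3147) = 0.9001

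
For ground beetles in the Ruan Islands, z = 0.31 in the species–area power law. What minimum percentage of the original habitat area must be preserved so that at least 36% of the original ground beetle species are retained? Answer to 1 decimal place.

Need (A_new/A_old)^0.31 = 0.36, so A_new/A_old = 0.36^(1/0.31) = 0.36^3.226
ln(A_new/A_old) = ln 0.36 / 0.31 = -1.0217 / 0.31 = -3.2956
A_new/A_old = e^-3.2956 ≈ 0.03704

3.7%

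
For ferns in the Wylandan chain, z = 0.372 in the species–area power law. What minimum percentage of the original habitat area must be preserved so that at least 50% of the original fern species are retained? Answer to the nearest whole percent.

16%

Need (A_new/A_old)^0.372 = 0.5, so A_new/A_old = 0.5^(1/0.372) = 0.5^2.688
ln(A_new/A_old) = ln 0.5 / 0.372 = -0.6931 / 0.372 = -1.8633
A_new/A_old = e^-1.8633 ≈ 0.1552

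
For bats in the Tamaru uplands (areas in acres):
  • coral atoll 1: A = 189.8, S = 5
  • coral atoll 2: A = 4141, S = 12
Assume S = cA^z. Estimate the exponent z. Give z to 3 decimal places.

0.284

Taking logs: ln S = ln c + z ln A, so z = (ln S₂ − ln S₁)/(ln A₂ − ln A₁).
z = ln(12/5) / ln(4141/189.8) = ln(2.4) / ln(21.82) = 0.8755 / 3.0827 = 0.2840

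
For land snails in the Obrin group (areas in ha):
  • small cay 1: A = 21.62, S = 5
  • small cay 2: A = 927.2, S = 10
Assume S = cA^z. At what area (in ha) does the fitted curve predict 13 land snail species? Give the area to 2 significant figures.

3800 ha

z = ln(10/5) / ln(927.2/21.62) = 0.6931 / 3.7586 = 0.1844
c = 5 / 21.62^0.1844 = 5 / 1.763 = 2.837
A = (13/2.837)^(1/0.1844) ⇒ ln A = ln(4.583)/0.1844 = 8.2548
A = e^8.2548 ≈ 3846 ha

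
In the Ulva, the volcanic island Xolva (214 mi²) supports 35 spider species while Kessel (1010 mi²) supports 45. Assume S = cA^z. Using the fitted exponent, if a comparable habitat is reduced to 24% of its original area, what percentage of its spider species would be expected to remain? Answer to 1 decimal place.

z = ln(45/35) / ln(1010/214) = 0.2513 / 1.5517 = 0.1620
S_new/S_old = (A_new/A_old)^z = 0.24^0.1620 = exp(0.1620 × -1.4271) = 0.7936

79.4%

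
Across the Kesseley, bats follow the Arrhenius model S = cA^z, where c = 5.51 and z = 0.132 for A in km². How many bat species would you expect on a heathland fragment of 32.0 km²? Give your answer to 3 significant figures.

S = 5.51 × 32^0.132
ln S = ln 5.51 + 0.132 × ln 32 = 1.7066 + 0.132 × 3.4657 = 2.1640
S = e^2.1640 ≈ 8.706

8.71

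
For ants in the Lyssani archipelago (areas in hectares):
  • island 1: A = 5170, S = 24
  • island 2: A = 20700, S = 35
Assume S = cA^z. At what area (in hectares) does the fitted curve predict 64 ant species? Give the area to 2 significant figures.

190000 hectares

z = ln(35/24) / ln(20700/5170) = 0.3773 / 1.3873 = 0.2720
c = 24 / 5170^0.2720 = 24 / 10.23 = 2.346
A = (64/2.346)^(1/0.2720) ⇒ ln A = ln(27.29)/0.2720 = 12.1570
A = e^12.1570 ≈ 190424 hectares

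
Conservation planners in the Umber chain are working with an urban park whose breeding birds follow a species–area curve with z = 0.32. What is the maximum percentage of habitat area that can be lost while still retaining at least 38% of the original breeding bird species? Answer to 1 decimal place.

Need (A_new/A_old)^0.32 = 0.38, so A_new/A_old = 0.38^(1/0.32) = 0.38^3.125
ln(A_new/A_old) = ln 0.38 / 0.32 = -0.9676 / 0.32 = -3.0237
A_new/A_old = e^-3.0237 ≈ 0.04862
Fraction that can be lost = 1 − 0.04862 = 0.9514

95.1%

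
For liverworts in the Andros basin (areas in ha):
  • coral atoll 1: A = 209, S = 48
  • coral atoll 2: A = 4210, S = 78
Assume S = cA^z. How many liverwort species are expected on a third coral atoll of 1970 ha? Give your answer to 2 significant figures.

z = ln(78/48) / ln(4210/209) = 0.4855 / 3.0029 = 0.1617
c = 48 / 209^0.1617 = 48 / 2.372 = 20.24
S₃ = 20.24 × 1970^0.1617 = 20.24 × 3.409 ≈ 68.99

69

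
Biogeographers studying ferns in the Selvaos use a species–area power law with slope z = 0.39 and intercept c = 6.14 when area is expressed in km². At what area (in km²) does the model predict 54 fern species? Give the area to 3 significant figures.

54 = 6.14 × A^0.39  ⇒  A^0.39 = 54/6.14 = 8.795
ln A = ln(8.795) / 0.39 = 2.1742 / 0.39 = 5.5748
A = e^5.5748 ≈ 263.7 km²

264 km²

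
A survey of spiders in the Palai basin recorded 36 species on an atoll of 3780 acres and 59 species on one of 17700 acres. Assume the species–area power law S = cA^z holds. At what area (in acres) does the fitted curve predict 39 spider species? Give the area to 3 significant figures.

4850 acres

z = ln(59/36) / ln(17700/3780) = 0.4940 / 1.5438 = 0.3200
c = 36 / 3780^0.3200 = 36 / 13.96 = 2.579
A = (39/2.579)^(1/0.3200) ⇒ ln A = ln(15.12)/0.3200 = 8.4876
A = e^8.4876 ≈ 4854 acres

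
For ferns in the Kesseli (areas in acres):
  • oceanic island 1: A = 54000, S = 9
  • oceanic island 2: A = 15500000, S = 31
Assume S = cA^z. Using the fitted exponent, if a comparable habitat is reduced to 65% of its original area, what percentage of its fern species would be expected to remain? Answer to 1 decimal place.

z = ln(31/9) / ln(15500000/54000) = 1.2368 / 5.6596 = 0.2185
S_new/S_old = (A_new/A_old)^z = 0.65^0.2185 = exp(0.2185 × -0.4308) = 0.9102

91.0%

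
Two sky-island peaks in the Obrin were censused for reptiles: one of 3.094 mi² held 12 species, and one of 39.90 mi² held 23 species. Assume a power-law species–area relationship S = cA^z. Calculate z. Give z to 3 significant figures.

0.254

Taking logs: ln S = ln c + z ln A, so z = (ln S₂ − ln S₁)/(ln A₂ − ln A₁).
z = ln(23/12) / ln(39.9/3.094) = ln(1.917) / ln(12.9) = 0.6506 / 2.5569 = 0.2544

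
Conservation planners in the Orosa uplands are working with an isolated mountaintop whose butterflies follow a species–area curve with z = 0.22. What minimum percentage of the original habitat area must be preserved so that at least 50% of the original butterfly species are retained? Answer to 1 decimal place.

4.3%

Need (A_new/A_old)^0.22 = 0.5, so A_new/A_old = 0.5^(1/0.22) = 0.5^4.545
ln(A_new/A_old) = ln 0.5 / 0.22 = -0.6931 / 0.22 = -3.1507
A_new/A_old = e^-3.1507 ≈ 0.04282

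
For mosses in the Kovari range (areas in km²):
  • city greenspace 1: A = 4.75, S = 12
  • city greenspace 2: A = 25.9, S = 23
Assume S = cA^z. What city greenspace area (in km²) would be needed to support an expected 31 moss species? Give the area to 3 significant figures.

56.4 km²

z = ln(23/12) / ln(25.9/4.75) = 0.6506 / 1.6961 = 0.3836
c = 12 / 4.75^0.3836 = 12 / 1.818 = 6.601
A = (31/6.601)^(1/0.3836) ⇒ ln A = ln(4.696)/0.3836 = 4.0324
A = e^4.0324 ≈ 56.4 km²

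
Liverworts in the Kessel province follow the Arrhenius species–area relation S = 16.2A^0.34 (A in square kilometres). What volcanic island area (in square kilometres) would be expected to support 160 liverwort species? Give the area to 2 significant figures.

840 square kilometres

160 = 16.2 × A^0.34  ⇒  A^0.34 = 160/16.2 = 9.877
ln A = ln(9.877) / 0.34 = 2.2902 / 0.34 = 6.7358
A = e^6.7358 ≈ 842 square kilometres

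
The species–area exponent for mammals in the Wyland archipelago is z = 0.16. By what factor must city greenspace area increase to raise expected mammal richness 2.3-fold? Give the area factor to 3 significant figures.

(A₂/A₁)^0.16 = 2.3, so A₂/A₁ = 2.3^(1/0.16) = 2.3^6.25
ln(A₂/A₁) = ln 2.3 / 0.16 = 0.8329 / 0.16 = 5.2057
A₂/A₁ = e^5.2057 ≈ 182.3

182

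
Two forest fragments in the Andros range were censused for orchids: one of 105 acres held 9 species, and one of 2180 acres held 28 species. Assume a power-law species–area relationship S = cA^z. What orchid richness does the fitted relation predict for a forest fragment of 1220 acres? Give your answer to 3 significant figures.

22.5

z = ln(28/9) / ln(2180/105) = 1.1350 / 3.0331 = 0.3742
c = 9 / 105^0.3742 = 9 / 5.706 = 1.577
S₃ = 1.577 × 1220^0.3742 = 1.577 × 14.29 ≈ 22.53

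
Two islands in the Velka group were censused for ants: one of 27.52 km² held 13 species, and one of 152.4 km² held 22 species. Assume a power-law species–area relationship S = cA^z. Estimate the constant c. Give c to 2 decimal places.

4.69

z = ln(S₂/S₁) / ln(A₂/A₁) = ln(22/13) / ln(152.4/27.52) = 0.5261 / 1.7116 = 0.3074
c = S₁ / A₁^z = 13 / 27.52^0.3074 = 13 / 2.77 = 4.693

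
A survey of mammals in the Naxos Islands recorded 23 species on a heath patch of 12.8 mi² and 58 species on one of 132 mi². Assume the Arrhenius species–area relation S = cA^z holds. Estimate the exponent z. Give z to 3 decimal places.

Taking logs: ln S = ln c + z ln A, so z = (ln S₂ − ln S₁)/(ln A₂ − ln A₁).
z = ln(58/23) / ln(132/12.8) = ln(2.522) / ln(10.31) = 0.9249 / 2.3334 = 0.3964

0.396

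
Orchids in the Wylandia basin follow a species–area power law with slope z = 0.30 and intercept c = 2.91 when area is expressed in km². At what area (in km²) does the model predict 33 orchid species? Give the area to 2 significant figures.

33 = 2.91 × A^0.3  ⇒  A^0.3 = 33/2.91 = 11.34
ln A = ln(11.34) / 0.3 = 2.4284 / 0.3 = 8.0945
A = e^8.0945 ≈ 3276 km²

3300 km²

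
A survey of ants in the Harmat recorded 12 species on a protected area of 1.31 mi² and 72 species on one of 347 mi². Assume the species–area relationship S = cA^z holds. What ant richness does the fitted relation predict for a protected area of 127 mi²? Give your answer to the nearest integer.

52

z = ln(72/12) / ln(347/1.31) = 1.7918 / 5.5793 = 0.3211
c = 12 / 1.31^0.3211 = 12 / 1.091 = 11
S₃ = 11 × 127^0.3211 = 11 × 4.738 ≈ 52.14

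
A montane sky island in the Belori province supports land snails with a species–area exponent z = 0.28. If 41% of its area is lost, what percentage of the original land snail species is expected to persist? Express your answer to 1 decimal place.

S_new/S_old = (A_new/A_old)^z = 0.59^0.28
= exp(0.28 × ln 0.59) = exp(0.28 × -0.5276) = exp(-0.1477) ≈ 0.8627

86.3%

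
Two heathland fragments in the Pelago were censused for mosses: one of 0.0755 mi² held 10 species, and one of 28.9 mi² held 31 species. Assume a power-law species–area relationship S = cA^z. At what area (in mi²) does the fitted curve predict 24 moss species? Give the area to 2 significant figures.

z = ln(31/10) / ln(28.9/0.0755) = 1.1314 / 5.9475 = 0.1902
c = 10 / 0.0755^0.1902 = 10 / 0.6117 = 16.35
A = (24/16.35)^(1/0.1902) ⇒ ln A = ln(1.468)/0.1902 = 2.0185
A = e^2.0185 ≈ 7.527 mi²

7.5 mi²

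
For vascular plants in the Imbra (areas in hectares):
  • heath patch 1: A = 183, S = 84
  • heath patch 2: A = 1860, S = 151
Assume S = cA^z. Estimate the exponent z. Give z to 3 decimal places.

0.253

Taking logs: ln S = ln c + z ln A, so z = (ln S₂ − ln S₁)/(ln A₂ − ln A₁).
z = ln(151/84) / ln(1860/183) = ln(1.798) / ln(10.16) = 0.5865 / 2.3188 = 0.2529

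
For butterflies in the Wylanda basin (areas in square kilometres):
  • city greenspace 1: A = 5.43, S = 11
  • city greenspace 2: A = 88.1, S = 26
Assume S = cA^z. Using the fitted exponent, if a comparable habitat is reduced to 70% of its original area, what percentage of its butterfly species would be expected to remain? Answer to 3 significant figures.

89.6%

z = ln(26/11) / ln(88.1/5.43) = 0.8602 / 2.7865 = 0.3087
S_new/S_old = (A_new/A_old)^z = 0.7^0.3087 = exp(0.3087 × -0.3567) = 0.8957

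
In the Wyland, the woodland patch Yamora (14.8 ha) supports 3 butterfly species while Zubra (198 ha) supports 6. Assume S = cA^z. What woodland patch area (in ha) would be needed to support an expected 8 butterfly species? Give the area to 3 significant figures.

581 ha

z = ln(6/3) / ln(198/14.8) = 0.6931 / 2.5936 = 0.2672
c = 3 / 14.8^0.2672 = 3 / 2.055 = 1.46
A = (8/1.46)^(1/0.2672) ⇒ ln A = ln(5.479)/0.2672 = 6.3647
A = e^6.3647 ≈ 581 ha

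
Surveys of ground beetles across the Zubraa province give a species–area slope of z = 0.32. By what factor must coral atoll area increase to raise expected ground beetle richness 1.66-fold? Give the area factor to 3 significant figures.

4.87

(A₂/A₁)^0.32 = 1.66, so A₂/A₁ = 1.66^(1/0.32) = 1.66^3.125
ln(A₂/A₁) = ln 1.66 / 0.32 = 0.5068 / 0.32 = 1.5838
A₂/A₁ = e^1.5838 ≈ 4.873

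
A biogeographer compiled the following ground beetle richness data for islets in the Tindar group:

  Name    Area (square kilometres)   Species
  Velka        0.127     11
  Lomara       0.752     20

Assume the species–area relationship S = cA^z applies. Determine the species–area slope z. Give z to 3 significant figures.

0.336

Taking logs: ln S = ln c + z ln A, so z = (ln S₂ − ln S₁)/(ln A₂ − ln A₁).
z = ln(20/11) / ln(0.752/0.127) = ln(1.818) / ln(5.921) = 0.5978 / 1.7785 = 0.3361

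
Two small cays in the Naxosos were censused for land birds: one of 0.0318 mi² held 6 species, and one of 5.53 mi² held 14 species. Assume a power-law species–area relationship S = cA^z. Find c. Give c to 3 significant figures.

z = ln(S₂/S₁) / ln(A₂/A₁) = ln(14/6) / ln(5.53/0.0318) = 0.8473 / 5.1585 = 0.1643
c = S₁ / A₁^z = 6 / 0.0318^0.1643 = 6 / 0.5676 = 10.57

10.6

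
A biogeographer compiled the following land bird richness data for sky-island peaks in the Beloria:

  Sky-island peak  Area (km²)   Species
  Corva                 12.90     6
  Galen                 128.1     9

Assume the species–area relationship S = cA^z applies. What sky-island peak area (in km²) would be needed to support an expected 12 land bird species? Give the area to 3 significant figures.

653 km²

z = ln(9/6) / ln(128.1/12.9) = 0.4055 / 2.2956 = 0.1766
c = 6 / 12.9^0.1766 = 6 / 1.571 = 3.819
A = (12/3.819)^(1/0.1766) ⇒ ln A = ln(3.142)/0.1766 = 6.4816
A = e^6.4816 ≈ 653 km²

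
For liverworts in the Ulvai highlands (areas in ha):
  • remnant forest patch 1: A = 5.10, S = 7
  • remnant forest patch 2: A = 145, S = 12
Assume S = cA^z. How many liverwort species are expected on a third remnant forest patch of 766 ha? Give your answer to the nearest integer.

z = ln(12/7) / ln(145/5.1) = 0.5390 / 3.3475 = 0.1610
c = 7 / 5.1^0.1610 = 7 / 1.3 = 5.385
S₃ = 5.385 × 766^0.1610 = 5.385 × 2.913 ≈ 15.69

16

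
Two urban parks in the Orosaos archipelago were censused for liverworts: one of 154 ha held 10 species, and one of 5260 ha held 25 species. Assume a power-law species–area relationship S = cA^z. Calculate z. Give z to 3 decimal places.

Taking logs: ln S = ln c + z ln A, so z = (ln S₂ − ln S₁)/(ln A₂ − ln A₁).
z = ln(25/10) / ln(5260/154) = ln(2.5) / ln(34.16) = 0.9163 / 3.5309 = 0.2595

0.260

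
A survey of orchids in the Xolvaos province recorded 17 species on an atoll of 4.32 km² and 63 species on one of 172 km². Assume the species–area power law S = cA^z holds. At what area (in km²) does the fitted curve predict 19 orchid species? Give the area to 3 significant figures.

z = ln(63/17) / ln(172/4.32) = 1.3099 / 3.6842 = 0.3555
c = 17 / 4.32^0.3555 = 17 / 1.682 = 10.1
A = (19/10.1)^(1/0.3555) ⇒ ln A = ln(1.88)/0.3555 = 1.7761
A = e^1.7761 ≈ 5.907 km²

5.91 km²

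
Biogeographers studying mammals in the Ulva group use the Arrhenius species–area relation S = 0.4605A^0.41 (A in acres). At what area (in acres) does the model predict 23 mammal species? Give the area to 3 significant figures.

13900 acres

23 = 0.4605 × A^0.41  ⇒  A^0.41 = 23/0.4605 = 49.95
ln A = ln(49.95) / 0.41 = 3.9109 / 0.41 = 9.5389
A = e^9.5389 ≈ 13889 acres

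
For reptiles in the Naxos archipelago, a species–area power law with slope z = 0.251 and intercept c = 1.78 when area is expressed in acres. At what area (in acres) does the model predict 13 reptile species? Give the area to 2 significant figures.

13 = 1.78 × A^0.251  ⇒  A^0.251 = 13/1.78 = 7.303
ln A = ln(7.303) / 0.251 = 1.9883 / 0.251 = 7.9217
A = e^7.9217 ≈ 2756 acres

2800 acres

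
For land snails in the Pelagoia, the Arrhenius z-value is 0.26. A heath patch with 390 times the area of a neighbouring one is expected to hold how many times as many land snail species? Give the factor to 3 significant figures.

S₂/S₁ = (A₂/A₁)^z = 390^0.26
ln(S₂/S₁) = 0.26 × ln 390 = 0.26 × 5.9661 = 1.5512
S₂/S₁ = e^1.5512 ≈ 4.717

4.72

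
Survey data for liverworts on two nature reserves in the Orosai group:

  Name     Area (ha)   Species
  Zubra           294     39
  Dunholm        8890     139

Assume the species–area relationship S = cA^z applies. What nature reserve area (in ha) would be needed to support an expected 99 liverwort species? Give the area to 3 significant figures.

z = ln(139/39) / ln(8890/294) = 1.2709 / 3.4091 = 0.3728
c = 39 / 294^0.3728 = 39 / 8.321 = 4.687
A = (99/4.687)^(1/0.3728) ⇒ ln A = ln(21.12)/0.3728 = 8.1824
A = e^8.1824 ≈ 3577 ha

3580 ha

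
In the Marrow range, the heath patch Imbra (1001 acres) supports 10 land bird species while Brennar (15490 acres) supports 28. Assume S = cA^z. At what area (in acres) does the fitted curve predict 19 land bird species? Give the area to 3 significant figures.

z = ln(28/10) / ln(15490/1001) = 1.0296 / 2.7392 = 0.3759
c = 10 / 1001^0.3759 = 10 / 13.42 = 0.745
A = (19/0.745)^(1/0.3759) ⇒ ln A = ln(25.5)/0.3759 = 8.6163
A = e^8.6163 ≈ 5521 acres

5520 acres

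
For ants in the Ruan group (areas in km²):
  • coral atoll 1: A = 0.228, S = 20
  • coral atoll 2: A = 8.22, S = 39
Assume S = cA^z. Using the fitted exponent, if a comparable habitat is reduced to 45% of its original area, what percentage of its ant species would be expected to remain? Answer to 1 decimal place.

86.2%

z = ln(39/20) / ln(8.22/0.228) = 0.6678 / 3.5850 = 0.1863
S_new/S_old = (A_new/A_old)^z = 0.45^0.1863 = exp(0.1863 × -0.7985) = 0.8618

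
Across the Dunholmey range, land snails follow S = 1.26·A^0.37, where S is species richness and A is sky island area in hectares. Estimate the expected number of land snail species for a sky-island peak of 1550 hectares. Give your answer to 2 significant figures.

S = 1.26 × 1550^0.37
ln S = ln 1.26 + 0.37 × ln 1550 = 0.2311 + 0.37 × 7.3460 = 2.9491
S = e^2.9491 ≈ 19.09

19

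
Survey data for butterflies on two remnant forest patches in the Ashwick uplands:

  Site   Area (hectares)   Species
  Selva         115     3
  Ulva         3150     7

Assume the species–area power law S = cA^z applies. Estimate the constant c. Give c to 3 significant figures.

z = ln(S₂/S₁) / ln(A₂/A₁) = ln(7/3) / ln(3150/115) = 0.8473 / 3.3102 = 0.2560
c = S₁ / A₁^z = 3 / 115^0.2560 = 3 / 3.369 = 0.8905

0.891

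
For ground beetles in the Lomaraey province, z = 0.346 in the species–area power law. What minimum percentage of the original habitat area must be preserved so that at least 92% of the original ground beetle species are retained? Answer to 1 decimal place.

78.6%

Need (A_new/A_old)^0.346 = 0.92, so A_new/A_old = 0.92^(1/0.346) = 0.92^2.89
ln(A_new/A_old) = ln 0.92 / 0.346 = -0.0834 / 0.346 = -0.2410
A_new/A_old = e^-0.2410 ≈ 0.7859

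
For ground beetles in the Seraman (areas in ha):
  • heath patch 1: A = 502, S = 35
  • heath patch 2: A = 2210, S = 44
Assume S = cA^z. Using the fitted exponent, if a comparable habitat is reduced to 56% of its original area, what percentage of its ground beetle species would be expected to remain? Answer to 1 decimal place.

z = ln(44/35) / ln(2210/502) = 0.2288 / 1.4821 = 0.1544
S_new/S_old = (A_new/A_old)^z = 0.56^0.1544 = exp(0.1544 × -0.5798) = 0.9144

91.4%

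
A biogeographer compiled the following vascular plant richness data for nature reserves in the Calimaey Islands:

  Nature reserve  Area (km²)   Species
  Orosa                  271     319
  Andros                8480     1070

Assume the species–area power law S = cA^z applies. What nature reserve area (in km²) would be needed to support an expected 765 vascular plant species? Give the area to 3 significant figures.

3260 km²

z = ln(1070/319) / ln(8480/271) = 1.2102 / 3.4433 = 0.3515
c = 319 / 271^0.3515 = 319 / 7.163 = 44.53
A = (765/44.53)^(1/0.3515) ⇒ ln A = ln(17.18)/0.3515 = 8.0908
A = e^8.0908 ≈ 3264 km²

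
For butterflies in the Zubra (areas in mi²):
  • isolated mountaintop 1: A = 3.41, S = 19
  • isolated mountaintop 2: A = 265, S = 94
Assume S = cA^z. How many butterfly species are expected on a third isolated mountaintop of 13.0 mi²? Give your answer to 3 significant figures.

z = ln(94/19) / ln(265/3.41) = 1.5989 / 4.3530 = 0.3673
c = 19 / 3.41^0.3673 = 19 / 1.569 = 12.11
S₃ = 12.11 × 13^0.3673 = 12.11 × 2.565 ≈ 31.06

31.1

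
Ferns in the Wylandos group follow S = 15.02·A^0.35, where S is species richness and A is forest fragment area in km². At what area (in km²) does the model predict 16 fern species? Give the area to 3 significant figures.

16 = 15.02 × A^0.35  ⇒  A^0.35 = 16/15.02 = 1.065
ln A = ln(1.065) / 0.35 = 0.0632 / 0.35 = 0.1806
A = e^0.1806 ≈ 1.198 km²

1.20 km²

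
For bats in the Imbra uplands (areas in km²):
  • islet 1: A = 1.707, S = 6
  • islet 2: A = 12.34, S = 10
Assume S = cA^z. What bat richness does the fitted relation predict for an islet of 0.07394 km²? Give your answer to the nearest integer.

3

z = ln(10/6) / ln(12.34/1.707) = 0.5108 / 1.9781 = 0.2582
c = 6 / 1.707^0.2582 = 6 / 1.148 = 5.226
S₃ = 5.226 × 0.07394^0.2582 = 5.226 × 0.5104 ≈ 2.667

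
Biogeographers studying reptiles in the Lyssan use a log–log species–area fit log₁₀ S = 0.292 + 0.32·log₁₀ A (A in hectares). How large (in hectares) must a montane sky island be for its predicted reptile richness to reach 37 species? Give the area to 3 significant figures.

9730 hectares

37 = 1.959 × A^0.32  ⇒  A^0.32 = 37/1.959 = 18.89
ln A = ln(18.89) / 0.32 = 2.9386 / 0.32 = 9.1830
A = e^9.1830 ≈ 9730 hectares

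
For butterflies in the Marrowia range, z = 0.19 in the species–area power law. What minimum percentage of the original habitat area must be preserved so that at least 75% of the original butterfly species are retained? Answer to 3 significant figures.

Need (A_new/A_old)^0.19 = 0.75, so A_new/A_old = 0.75^(1/0.19) = 0.75^5.263
ln(A_new/A_old) = ln 0.75 / 0.19 = -0.2877 / 0.19 = -1.5141
A_new/A_old = e^-1.5141 ≈ 0.22

22.0%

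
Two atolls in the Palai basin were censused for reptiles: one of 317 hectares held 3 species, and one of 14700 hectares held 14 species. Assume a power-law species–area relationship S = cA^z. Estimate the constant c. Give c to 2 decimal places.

0.30

z = ln(S₂/S₁) / ln(A₂/A₁) = ln(14/3) / ln(14700/317) = 1.5404 / 3.8367 = 0.4015
c = S₁ / A₁^z = 3 / 317^0.4015 = 3 / 10.1 = 0.2971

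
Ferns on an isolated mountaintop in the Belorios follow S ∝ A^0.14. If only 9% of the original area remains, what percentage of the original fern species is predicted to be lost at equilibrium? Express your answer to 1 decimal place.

S_new/S_old = (A_new/A_old)^z = 0.09^0.14
= exp(0.14 × ln 0.09) = exp(0.14 × -2.4079) = exp(-0.3371) ≈ 0.7138
Fraction lost = 1 − 0.7138 = 0.2862

28.6%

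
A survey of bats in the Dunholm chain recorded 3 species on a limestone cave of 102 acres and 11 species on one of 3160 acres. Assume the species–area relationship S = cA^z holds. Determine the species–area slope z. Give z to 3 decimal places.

Taking logs: ln S = ln c + z ln A, so z = (ln S₂ − ln S₁)/(ln A₂ − ln A₁).
z = ln(11/3) / ln(3160/102) = ln(3.667) / ln(30.98) = 1.2993 / 3.4334 = 0.3784

0.378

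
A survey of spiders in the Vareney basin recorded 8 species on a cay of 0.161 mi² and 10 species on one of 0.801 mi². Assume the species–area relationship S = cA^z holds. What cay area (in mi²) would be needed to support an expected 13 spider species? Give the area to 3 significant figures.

5.28 mi²

z = ln(10/8) / ln(0.801/0.161) = 0.2231 / 1.6045 = 0.1391
c = 8 / 0.161^0.1391 = 8 / 0.7757 = 10.31
A = (13/10.31)^(1/0.1391) ⇒ ln A = ln(1.26)/0.1391 = 1.6646
A = e^1.6646 ≈ 5.283 mi²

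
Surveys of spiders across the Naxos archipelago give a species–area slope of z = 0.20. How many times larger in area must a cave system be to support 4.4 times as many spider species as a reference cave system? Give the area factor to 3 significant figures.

(A₂/A₁)^0.2 = 4.4, so A₂/A₁ = 4.4^(1/0.2) = 4.4^5
ln(A₂/A₁) = ln 4.4 / 0.2 = 1.4816 / 0.2 = 7.4080
A₂/A₁ = e^7.4080 ≈ 1649

1650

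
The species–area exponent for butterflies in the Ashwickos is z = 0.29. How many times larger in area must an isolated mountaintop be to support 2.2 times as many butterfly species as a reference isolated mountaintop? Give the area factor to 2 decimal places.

15.16

(A₂/A₁)^0.29 = 2.2, so A₂/A₁ = 2.2^(1/0.29) = 2.2^3.448
ln(A₂/A₁) = ln 2.2 / 0.29 = 0.7885 / 0.29 = 2.7188
A₂/A₁ = e^2.7188 ≈ 15.16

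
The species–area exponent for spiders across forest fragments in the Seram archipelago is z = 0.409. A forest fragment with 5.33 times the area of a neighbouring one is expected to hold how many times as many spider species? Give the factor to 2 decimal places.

1.98

S₂/S₁ = (A₂/A₁)^z = 5.33^0.409
ln(S₂/S₁) = 0.409 × ln 5.33 = 0.409 × 1.6734 = 0.6844
S₂/S₁ = e^0.6844 ≈ 1.983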